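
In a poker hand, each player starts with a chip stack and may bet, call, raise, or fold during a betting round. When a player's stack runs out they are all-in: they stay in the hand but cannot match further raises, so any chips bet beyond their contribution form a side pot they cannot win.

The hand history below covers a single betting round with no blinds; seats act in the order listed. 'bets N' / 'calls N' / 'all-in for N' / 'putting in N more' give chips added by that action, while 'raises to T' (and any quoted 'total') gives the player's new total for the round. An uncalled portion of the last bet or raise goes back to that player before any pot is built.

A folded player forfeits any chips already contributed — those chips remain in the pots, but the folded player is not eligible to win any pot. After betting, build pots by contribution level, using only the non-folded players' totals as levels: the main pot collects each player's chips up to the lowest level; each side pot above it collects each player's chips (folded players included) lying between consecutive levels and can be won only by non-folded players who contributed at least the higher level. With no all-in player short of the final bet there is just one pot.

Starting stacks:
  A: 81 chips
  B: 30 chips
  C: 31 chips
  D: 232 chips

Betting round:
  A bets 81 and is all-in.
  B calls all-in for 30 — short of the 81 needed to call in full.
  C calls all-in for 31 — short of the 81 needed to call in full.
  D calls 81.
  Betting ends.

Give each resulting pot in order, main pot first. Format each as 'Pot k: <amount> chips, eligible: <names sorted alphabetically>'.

Pot 1: 120 chips, eligible: A, B, C, D
Pot 2: 3 chips, eligible: A, C, D
Pot 3: 100 chips, eligible: A, D

Derivation:
Contributions: A=81, B=30, C=31, D=81
Pot levels (distinct totals of non-folded players): 30, 31, 81
Layer 1-30: 30 each from A, B, C, D = 30*4 = 120 chips; eligible A, B, C, D
Layer 31-31: 1 each from A, C, D = 1*3 = 3 chips; eligible A, C, D
Layer 32-81: 50 each from A, D = 50*2 = 100 chips; eligible A, D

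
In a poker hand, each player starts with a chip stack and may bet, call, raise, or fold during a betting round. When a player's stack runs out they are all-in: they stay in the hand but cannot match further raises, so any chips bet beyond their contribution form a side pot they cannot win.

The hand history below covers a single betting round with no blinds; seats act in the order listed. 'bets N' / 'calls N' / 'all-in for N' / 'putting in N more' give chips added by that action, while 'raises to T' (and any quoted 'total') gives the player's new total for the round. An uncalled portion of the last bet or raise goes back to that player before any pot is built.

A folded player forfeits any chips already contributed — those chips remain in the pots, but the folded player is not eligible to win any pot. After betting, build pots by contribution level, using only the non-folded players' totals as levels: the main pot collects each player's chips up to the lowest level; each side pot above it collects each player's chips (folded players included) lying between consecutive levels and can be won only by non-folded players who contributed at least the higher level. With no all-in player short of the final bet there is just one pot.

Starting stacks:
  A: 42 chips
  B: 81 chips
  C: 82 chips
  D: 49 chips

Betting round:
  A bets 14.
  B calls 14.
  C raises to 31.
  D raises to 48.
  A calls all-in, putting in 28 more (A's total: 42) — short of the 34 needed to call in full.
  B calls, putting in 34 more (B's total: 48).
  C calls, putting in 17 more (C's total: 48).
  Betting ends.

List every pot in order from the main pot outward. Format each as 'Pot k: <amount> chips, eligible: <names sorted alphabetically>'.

Pot 1: 168 chips, eligible: A, B, C, D
Pot 2: 18 chips, eligible: B, C, D

Derivation:
Contributions: A=42, B=48, C=48, D=48
Pot levels (distinct totals of non-folded players): 42, 48
Layer 1-42: 42 each from A, B, C, D = 42*4 = 168 chips; eligible A, B, C, D
Layer 43-48: 6 each from B, C, D = 6*3 = 18 chips; eligible B, C, D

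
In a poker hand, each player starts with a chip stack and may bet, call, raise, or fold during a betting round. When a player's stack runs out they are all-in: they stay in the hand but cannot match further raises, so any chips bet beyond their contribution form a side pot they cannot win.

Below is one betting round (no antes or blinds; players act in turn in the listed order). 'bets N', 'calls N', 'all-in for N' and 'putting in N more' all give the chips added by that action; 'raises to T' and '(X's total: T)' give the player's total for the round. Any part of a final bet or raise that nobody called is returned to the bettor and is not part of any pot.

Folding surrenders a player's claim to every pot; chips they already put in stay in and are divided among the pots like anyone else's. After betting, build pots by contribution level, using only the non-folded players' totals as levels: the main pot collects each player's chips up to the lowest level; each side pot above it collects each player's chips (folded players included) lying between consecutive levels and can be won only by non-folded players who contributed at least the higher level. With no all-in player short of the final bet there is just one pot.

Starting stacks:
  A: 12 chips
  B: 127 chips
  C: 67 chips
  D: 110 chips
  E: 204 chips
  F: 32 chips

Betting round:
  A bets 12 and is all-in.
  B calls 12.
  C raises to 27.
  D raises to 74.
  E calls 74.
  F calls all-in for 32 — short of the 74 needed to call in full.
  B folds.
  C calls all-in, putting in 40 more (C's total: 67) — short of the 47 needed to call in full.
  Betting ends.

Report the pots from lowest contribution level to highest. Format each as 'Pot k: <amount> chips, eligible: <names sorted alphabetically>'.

Pot 1: 72 chips, eligible: A, C, D, E, F
Pot 2: 80 chips, eligible: C, D, E, F
Pot 3: 105 chips, eligible: C, D, E
Pot 4: 14 chips, eligible: D, E

Derivation:
Contributions: A=12, B=12, C=67, D=74, E=74, F=32
Folded: B
Pot levels (distinct totals of non-folded players): 12, 32, 67, 74
Layer 1-12: 12 each from A, B, C, D, E, F = 12*6 = 72 chips; eligible A, C, D, E, F
Layer 13-32: 20 each from C, D, E, F = 20*4 = 80 chips; eligible C, D, E, F
Layer 33-67: 35 each from C, D, E = 35*3 = 105 chips; eligible C, D, E
Layer 68-74: 7 each from D, E = 7*2 = 14 chips; eligible D, E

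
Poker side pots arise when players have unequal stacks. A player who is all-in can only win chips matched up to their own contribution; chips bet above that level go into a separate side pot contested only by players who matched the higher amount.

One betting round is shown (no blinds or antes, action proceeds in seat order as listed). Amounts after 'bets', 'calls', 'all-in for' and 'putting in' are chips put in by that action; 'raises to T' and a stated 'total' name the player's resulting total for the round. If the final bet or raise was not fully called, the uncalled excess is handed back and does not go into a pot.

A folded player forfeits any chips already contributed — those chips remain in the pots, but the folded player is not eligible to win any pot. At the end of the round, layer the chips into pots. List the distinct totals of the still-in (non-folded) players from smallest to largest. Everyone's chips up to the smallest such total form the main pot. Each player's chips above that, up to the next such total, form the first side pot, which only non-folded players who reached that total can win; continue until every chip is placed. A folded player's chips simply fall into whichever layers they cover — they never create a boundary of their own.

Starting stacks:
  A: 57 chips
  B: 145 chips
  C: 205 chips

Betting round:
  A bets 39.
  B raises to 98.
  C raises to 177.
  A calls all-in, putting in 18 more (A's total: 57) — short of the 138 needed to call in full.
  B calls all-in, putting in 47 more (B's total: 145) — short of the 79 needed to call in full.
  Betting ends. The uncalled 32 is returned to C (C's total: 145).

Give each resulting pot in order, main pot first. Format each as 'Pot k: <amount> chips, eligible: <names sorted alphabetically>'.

Contributions (after 32 returned to C): A=57, B=145, C=145
Pot levels (distinct totals of non-folded players): 57, 145
Layer 1-57: 57 each from A, B, C = 57*3 = 171 chips; eligible A, B, C
Layer 58-145: 88 each from B, C = 88*2 = 176 chips; eligible B, C

Pot 1: 171 chips, eligible: A, B, C
Pot 2: 176 chips, eligible: B, C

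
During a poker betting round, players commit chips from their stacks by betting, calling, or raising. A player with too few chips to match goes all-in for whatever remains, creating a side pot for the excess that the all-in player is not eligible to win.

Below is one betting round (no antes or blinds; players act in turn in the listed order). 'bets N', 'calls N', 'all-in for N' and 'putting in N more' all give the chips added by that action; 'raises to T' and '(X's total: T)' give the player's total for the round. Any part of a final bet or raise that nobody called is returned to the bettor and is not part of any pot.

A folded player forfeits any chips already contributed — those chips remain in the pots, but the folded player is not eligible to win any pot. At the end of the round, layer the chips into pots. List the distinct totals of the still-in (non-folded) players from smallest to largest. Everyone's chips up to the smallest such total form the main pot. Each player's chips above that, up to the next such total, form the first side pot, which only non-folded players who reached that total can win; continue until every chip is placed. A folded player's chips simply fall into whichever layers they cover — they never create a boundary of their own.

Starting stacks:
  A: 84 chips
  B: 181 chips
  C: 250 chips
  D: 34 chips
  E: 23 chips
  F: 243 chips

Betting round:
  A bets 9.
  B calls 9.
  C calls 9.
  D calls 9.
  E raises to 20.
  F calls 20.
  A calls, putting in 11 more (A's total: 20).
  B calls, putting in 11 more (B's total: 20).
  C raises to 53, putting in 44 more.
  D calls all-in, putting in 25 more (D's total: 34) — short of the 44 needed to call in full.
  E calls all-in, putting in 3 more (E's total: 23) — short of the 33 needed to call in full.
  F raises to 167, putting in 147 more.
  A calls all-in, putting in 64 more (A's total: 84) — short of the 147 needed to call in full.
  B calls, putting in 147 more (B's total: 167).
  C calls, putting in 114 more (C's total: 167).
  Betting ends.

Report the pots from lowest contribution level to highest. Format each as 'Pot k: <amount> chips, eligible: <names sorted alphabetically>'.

Contributions: A=84, B=167, C=167, D=34, E=23, F=167
Pot levels (distinct totals of non-folded players): 23, 34, 84, 167
Layer 1-23: 23 each from A, B, C, D, E, F = 23*6 = 138 chips; eligible A, B, C, D, E, F
Layer 24-34: 11 each from A, B, C, D, F = 11*5 = 55 chips; eligible A, B, C, D, F
Layer 35-84: 50 each from A, B, C, F = 50*4 = 200 chips; eligible A, B, C, F
Layer 85-167: 83 each from B, C, F = 83*3 = 249 chips; eligible B, C, F

Pot 1: 138 chips, eligible: A, B, C, D, E, F
Pot 2: 55 chips, eligible: A, B, C, D, F
Pot 3: 200 chips, eligible: A, B, C, F
Pot 4: 249 chips, eligible: B, C, F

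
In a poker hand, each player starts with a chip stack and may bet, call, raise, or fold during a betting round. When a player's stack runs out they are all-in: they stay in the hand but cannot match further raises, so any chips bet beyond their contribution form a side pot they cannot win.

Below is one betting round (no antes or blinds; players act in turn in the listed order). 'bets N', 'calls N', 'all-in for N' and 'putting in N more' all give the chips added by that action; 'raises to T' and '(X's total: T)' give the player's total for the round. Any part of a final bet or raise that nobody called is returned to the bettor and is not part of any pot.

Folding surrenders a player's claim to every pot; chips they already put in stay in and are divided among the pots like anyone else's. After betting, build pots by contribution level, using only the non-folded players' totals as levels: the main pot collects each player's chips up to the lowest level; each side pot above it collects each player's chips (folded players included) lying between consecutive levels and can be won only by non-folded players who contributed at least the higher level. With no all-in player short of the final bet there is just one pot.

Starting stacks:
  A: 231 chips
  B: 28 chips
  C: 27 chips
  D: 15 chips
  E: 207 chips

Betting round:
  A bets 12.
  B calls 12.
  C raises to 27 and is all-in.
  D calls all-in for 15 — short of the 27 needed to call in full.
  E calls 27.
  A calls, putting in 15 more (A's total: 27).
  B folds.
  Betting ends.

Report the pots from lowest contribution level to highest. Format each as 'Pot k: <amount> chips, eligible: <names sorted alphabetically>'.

Pot 1: 72 chips, eligible: A, C, D, E
Pot 2: 36 chips, eligible: A, C, E

Derivation:
Contributions: A=27, B=12, C=27, D=15, E=27
Folded: B
Pot levels (distinct totals of non-folded players): 15, 27
Layer 1-15: A 15 + B 12 + C 15 + D 15 + E 15 = 72 chips; eligible A, C, D, E
Layer 16-27: 12 each from A, C, E = 12*3 = 36 chips; eligible A, C, E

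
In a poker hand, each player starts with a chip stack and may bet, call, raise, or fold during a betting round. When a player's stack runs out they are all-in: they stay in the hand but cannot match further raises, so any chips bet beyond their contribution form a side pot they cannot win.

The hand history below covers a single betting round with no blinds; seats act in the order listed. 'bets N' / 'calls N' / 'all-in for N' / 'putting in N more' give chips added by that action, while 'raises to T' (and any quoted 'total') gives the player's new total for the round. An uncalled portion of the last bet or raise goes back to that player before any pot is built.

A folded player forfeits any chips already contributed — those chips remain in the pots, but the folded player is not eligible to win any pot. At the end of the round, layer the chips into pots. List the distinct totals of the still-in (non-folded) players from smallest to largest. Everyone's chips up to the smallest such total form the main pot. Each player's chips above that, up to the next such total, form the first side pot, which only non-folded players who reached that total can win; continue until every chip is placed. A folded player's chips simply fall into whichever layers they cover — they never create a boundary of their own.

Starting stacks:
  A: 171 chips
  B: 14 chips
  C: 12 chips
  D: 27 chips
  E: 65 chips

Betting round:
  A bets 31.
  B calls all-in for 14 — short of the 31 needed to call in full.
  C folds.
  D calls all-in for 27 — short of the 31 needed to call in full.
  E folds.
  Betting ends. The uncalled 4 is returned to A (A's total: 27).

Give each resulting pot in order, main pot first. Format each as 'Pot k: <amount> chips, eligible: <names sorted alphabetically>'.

Pot 1: 42 chips, eligible: A, B, D
Pot 2: 26 chips, eligible: A, D

Derivation:
Contributions (after 4 returned to A): A=27, B=14, D=27
Folded: C, E
Pot levels (distinct totals of non-folded players): 14, 27
Layer 1-14: 14 each from A, B, D = 14*3 = 42 chips; eligible A, B, D
Layer 15-27: 13 each from A, D = 13*2 = 26 chips; eligible A, D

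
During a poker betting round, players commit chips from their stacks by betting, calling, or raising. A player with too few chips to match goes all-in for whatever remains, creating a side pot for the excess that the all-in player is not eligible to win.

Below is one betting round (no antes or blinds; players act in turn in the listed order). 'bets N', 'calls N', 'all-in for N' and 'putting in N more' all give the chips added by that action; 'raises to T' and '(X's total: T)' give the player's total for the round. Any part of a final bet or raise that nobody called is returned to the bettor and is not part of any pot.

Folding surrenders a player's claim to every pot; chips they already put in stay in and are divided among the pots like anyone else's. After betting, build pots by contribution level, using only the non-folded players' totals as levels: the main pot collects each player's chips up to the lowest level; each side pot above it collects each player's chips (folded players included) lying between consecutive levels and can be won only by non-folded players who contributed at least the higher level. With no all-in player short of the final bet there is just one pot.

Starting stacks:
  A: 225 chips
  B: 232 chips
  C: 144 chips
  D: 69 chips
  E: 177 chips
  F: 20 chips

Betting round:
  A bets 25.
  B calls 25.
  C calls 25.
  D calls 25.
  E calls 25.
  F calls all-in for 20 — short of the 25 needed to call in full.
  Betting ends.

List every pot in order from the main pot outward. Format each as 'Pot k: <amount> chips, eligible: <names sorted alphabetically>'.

Contributions: A=25, B=25, C=25, D=25, E=25, F=20
Pot levels (distinct totals of non-folded players): 20, 25
Layer 1-20: 20 each from A, B, C, D, E, F = 20*6 = 120 chips; eligible A, B, C, D, E, F
Layer 21-25: 5 each from A, B, C, D, E = 5*5 = 25 chips; eligible A, B, C, D, E

Pot 1: 120 chips, eligible: A, B, C, D, E, F
Pot 2: 25 chips, eligible: A, B, C, D, E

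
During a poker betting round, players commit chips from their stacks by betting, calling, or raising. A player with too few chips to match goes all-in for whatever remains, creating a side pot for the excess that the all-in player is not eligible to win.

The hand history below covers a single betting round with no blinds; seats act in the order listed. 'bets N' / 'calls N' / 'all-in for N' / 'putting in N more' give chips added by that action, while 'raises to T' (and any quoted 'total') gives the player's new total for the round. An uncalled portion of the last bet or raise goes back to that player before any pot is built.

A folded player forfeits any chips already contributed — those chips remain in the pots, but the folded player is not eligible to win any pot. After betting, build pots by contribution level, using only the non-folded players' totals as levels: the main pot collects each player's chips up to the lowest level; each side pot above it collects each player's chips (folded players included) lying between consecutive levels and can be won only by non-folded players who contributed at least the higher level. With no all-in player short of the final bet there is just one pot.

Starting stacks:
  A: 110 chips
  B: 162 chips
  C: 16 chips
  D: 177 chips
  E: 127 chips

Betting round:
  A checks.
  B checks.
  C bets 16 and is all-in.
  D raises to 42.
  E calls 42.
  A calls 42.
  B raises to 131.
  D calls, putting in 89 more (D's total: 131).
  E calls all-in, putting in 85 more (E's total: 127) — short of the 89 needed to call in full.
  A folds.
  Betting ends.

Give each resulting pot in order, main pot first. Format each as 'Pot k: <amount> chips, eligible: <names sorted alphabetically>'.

Contributions: A=42, B=131, C=16, D=131, E=127
Folded: A
Pot levels (distinct totals of non-folded players): 16, 127, 131
Layer 1-16: 16 each from A, B, C, D, E = 16*5 = 80 chips; eligible B, C, D, E
Layer 17-127: A 26 + B 111 + D 111 + E 111 = 359 chips; eligible B, D, E
Layer 128-131: 4 each from B, D = 4*2 = 8 chips; eligible B, D

Pot 1: 80 chips, eligible: B, C, D, E
Pot 2: 359 chips, eligible: B, D, E
Pot 3: 8 chips, eligible: B, D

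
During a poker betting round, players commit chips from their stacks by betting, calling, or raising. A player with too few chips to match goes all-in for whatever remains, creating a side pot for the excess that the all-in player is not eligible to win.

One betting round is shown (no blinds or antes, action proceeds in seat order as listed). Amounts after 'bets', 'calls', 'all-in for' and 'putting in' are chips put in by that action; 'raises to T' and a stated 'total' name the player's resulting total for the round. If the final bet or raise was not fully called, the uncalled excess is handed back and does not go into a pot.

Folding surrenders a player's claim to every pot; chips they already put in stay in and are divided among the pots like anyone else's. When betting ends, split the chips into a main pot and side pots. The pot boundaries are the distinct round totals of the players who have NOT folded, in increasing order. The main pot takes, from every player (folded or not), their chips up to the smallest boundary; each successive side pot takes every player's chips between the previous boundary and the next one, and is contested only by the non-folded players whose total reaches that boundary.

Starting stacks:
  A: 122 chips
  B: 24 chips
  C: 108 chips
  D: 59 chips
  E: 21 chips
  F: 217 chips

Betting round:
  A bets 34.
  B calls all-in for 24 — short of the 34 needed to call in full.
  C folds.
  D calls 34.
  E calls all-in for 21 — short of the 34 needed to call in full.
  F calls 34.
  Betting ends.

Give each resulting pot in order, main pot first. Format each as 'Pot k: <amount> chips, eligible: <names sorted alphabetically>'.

Contributions: A=34, B=24, D=34, E=21, F=34
Folded: C
Pot levels (distinct totals of non-folded players): 21, 24, 34
Layer 1-21: 21 each from A, B, D, E, F = 21*5 = 105 chips; eligible A, B, D, E, F
Layer 22-24: 3 each from A, B, D, F = 3*4 = 12 chips; eligible A, B, D, F
Layer 25-34: 10 each from A, D, F = 10*3 = 30 chips; eligible A, D, F

Pot 1: 105 chips, eligible: A, B, D, E, F
Pot 2: 12 chips, eligible: A, B, D, F
Pot 3: 30 chips, eligible: A, D, F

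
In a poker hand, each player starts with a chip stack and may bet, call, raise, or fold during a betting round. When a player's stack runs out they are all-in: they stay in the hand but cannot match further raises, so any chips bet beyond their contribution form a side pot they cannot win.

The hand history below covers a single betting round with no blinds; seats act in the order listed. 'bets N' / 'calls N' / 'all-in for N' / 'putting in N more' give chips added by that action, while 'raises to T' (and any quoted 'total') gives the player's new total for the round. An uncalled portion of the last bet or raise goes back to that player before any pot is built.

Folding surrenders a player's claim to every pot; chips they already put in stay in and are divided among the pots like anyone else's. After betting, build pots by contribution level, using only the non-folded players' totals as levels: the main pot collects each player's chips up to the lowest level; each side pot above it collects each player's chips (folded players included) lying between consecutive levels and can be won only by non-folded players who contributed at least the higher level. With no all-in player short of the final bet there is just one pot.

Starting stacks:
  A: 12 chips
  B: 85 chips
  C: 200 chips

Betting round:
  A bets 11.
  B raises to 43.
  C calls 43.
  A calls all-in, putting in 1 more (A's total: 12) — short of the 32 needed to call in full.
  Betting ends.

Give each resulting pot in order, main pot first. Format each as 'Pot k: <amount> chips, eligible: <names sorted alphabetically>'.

Pot 1: 36 chips, eligible: A, B, C
Pot 2: 62 chips, eligible: B, C

Derivation:
Contributions: A=12, B=43, C=43
Pot levels (distinct totals of non-folded players): 12, 43
Layer 1-12: 12 each from A, B, C = 12*3 = 36 chips; eligible A, B, C
Layer 13-43: 31 each from B, C = 31*2 = 62 chips; eligible B, C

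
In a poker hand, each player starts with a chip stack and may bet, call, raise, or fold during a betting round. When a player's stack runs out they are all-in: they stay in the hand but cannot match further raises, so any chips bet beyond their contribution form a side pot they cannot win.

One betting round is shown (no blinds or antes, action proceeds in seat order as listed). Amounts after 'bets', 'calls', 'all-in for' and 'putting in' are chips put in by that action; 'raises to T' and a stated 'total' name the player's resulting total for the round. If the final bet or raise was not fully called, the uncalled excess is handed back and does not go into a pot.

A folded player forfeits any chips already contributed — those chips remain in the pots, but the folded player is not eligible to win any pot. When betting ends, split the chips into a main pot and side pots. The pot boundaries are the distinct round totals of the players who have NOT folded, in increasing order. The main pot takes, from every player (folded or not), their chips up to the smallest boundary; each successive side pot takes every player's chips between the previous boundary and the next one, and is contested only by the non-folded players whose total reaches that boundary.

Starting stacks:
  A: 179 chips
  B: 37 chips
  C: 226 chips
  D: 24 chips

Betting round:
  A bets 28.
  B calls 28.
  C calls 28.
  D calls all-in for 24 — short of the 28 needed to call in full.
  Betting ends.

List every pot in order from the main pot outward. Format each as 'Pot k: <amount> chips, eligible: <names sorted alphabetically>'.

Contributions: A=28, B=28, C=28, D=24
Pot levels (distinct totals of non-folded players): 24, 28
Layer 1-24: 24 each from A, B, C, D = 24*4 = 96 chips; eligible A, B, C, D
Layer 25-28: 4 each from A, B, C = 4*3 = 12 chips; eligible A, B, C

Pot 1: 96 chips, eligible: A, B, C, D
Pot 2: 12 chips, eligible: A, B, C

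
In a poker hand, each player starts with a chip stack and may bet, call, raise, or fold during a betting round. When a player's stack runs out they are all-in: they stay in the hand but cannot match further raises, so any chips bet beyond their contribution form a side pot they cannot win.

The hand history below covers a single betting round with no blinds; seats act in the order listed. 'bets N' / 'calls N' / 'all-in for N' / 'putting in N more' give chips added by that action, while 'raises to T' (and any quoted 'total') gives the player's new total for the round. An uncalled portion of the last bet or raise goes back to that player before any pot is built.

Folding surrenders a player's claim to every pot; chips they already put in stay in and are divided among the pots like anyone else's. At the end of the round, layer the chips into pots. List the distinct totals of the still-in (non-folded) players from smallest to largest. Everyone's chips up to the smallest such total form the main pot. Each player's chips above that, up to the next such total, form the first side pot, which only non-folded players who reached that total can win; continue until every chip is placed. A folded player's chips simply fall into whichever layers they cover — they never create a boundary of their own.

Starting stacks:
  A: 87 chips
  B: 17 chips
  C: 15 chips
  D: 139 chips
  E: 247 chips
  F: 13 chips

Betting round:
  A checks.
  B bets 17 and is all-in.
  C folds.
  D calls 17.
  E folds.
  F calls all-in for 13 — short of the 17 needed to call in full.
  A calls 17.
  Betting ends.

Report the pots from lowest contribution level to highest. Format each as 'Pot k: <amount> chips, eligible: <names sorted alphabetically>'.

Pot 1: 52 chips, eligible: A, B, D, F
Pot 2: 12 chips, eligible: A, B, D

Derivation:
Contributions: A=17, B=17, D=17, F=13
Folded: C, E
Pot levels (distinct totals of non-folded players): 13, 17
Layer 1-13: 13 each from A, B, D, F = 13*4 = 52 chips; eligible A, B, D, F
Layer 14-17: 4 each from A, B, D = 4*3 = 12 chips; eligible A, B, D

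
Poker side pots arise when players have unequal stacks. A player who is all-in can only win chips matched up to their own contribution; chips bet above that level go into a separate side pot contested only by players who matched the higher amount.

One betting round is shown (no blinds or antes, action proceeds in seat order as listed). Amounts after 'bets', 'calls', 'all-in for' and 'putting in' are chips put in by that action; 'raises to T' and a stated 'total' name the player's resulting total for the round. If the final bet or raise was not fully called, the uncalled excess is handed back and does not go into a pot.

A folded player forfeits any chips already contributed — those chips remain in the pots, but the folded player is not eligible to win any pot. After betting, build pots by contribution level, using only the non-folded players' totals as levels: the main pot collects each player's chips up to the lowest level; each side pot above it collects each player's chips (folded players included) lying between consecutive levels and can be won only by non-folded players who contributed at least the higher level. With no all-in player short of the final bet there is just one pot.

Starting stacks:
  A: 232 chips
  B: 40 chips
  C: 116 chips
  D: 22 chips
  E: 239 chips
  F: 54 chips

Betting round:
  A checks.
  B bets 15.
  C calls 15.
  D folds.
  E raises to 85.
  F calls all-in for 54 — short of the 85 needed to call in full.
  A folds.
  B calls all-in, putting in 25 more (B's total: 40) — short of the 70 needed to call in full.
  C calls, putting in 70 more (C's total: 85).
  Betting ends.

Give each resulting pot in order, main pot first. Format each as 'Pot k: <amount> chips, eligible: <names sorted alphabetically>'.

Contributions: B=40, C=85, E=85, F=54
Folded: A, D
Pot levels (distinct totals of non-folded players): 40, 54, 85
Layer 1-40: 40 each from B, C, E, F = 40*4 = 160 chips; eligible B, C, E, F
Layer 41-54: 14 each from C, E, F = 14*3 = 42 chips; eligible C, E, F
Layer 55-85: 31 each from C, E = 31*2 = 62 chips; eligible C, E

Pot 1: 160 chips, eligible: B, C, E, F
Pot 2: 42 chips, eligible: C, E, F
Pot 3: 62 chips, eligible: C, E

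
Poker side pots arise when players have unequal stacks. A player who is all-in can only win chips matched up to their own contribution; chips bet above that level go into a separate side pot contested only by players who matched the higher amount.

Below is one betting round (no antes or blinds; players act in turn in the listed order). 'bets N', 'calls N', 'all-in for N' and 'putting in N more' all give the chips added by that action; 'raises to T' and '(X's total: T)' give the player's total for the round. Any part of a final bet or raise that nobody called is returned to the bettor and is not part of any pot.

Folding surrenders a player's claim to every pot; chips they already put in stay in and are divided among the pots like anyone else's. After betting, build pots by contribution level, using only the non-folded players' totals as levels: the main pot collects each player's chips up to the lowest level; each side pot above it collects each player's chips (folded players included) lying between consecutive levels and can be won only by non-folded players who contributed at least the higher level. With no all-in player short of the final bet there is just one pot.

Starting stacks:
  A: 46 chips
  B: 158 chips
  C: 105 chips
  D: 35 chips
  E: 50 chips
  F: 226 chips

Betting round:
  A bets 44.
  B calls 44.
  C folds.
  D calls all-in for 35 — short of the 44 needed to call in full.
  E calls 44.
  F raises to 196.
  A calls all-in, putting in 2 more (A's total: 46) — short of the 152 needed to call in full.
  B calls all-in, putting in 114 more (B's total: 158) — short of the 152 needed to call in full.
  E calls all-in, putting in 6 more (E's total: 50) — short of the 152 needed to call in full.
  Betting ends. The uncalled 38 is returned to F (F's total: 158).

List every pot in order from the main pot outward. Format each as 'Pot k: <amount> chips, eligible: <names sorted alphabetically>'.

Contributions (after 38 returned to F): A=46, B=158, D=35, E=50, F=158
Folded: C
Pot levels (distinct totals of non-folded players): 35, 46, 50, 158
Layer 1-35: 35 each from A, B, D, E, F = 35*5 = 175 chips; eligible A, B, D, E, F
Layer 36-46: 11 each from A, B, E, F = 11*4 = 44 chips; eligible A, B, E, F
Layer 47-50: 4 each from B, E, F = 4*3 = 12 chips; eligible B, E, F
Layer 51-158: 108 each from B, F = 108*2 = 216 chips; eligible B, F

Pot 1: 175 chips, eligible: A, B, D, E, F
Pot 2: 44 chips, eligible: A, B, E, F
Pot 3: 12 chips, eligible: B, E, F
Pot 4: 216 chips, eligible: B, F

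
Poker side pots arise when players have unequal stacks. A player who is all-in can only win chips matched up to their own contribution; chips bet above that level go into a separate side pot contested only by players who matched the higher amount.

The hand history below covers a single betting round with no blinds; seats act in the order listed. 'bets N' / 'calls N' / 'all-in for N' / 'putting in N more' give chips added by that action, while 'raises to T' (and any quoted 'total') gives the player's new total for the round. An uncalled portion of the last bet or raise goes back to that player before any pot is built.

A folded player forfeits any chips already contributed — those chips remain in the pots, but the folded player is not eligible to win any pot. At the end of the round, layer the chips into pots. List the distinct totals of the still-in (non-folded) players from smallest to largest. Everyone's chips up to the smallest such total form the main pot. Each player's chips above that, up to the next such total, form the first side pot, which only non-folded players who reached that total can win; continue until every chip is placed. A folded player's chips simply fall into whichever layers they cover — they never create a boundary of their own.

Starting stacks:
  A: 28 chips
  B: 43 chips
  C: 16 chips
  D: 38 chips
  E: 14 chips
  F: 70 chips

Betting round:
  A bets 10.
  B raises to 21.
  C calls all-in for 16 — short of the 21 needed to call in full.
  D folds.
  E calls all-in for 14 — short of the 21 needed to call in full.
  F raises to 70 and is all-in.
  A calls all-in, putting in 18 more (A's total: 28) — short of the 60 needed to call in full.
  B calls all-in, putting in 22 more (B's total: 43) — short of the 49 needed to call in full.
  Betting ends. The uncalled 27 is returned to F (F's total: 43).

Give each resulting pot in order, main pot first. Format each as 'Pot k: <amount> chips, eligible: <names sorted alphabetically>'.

Pot 1: 70 chips, eligible: A, B, C, E, F
Pot 2: 8 chips, eligible: A, B, C, F
Pot 3: 36 chips, eligible: A, B, F
Pot 4: 30 chips, eligible: B, F

Derivation:
Contributions (after 27 returned to F): A=28, B=43, C=16, E=14, F=43
Folded: D
Pot levels (distinct totals of non-folded players): 14, 16, 28, 43
Layer 1-14: 14 each from A, B, C, E, F = 14*5 = 70 chips; eligible A, B, C, E, F
Layer 15-16: 2 each from A, B, C, F = 2*4 = 8 chips; eligible A, B, C, F
Layer 17-28: 12 each from A, B, F = 12*3 = 36 chips; eligible A, B, F
Layer 29-43: 15 each from B, F = 15*2 = 30 chips; eligible B, F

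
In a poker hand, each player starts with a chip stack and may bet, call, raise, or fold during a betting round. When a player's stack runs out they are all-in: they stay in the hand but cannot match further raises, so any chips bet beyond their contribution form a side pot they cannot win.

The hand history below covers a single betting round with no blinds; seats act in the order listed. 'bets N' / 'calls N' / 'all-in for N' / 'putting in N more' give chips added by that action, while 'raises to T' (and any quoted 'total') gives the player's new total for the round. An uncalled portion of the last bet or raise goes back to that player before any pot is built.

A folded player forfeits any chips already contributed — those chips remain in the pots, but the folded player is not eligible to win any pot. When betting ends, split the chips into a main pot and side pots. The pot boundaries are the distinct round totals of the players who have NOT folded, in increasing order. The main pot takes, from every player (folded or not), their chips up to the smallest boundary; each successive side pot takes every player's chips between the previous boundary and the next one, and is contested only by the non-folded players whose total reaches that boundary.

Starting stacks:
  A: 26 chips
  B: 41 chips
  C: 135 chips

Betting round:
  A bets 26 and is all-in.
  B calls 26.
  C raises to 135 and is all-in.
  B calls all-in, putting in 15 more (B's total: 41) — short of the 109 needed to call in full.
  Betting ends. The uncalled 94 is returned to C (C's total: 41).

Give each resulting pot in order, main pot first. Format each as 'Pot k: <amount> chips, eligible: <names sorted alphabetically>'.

Contributions (after 94 returned to C): A=26, B=41, C=41
Pot levels (distinct totals of non-folded players): 26, 41
Layer 1-26: 26 each from A, B, C = 26*3 = 78 chips; eligible A, B, C
Layer 27-41: 15 each from B, C = 15*2 = 30 chips; eligible B, C

Pot 1: 78 chips, eligible: A, B, C
Pot 2: 30 chips, eligible: B, C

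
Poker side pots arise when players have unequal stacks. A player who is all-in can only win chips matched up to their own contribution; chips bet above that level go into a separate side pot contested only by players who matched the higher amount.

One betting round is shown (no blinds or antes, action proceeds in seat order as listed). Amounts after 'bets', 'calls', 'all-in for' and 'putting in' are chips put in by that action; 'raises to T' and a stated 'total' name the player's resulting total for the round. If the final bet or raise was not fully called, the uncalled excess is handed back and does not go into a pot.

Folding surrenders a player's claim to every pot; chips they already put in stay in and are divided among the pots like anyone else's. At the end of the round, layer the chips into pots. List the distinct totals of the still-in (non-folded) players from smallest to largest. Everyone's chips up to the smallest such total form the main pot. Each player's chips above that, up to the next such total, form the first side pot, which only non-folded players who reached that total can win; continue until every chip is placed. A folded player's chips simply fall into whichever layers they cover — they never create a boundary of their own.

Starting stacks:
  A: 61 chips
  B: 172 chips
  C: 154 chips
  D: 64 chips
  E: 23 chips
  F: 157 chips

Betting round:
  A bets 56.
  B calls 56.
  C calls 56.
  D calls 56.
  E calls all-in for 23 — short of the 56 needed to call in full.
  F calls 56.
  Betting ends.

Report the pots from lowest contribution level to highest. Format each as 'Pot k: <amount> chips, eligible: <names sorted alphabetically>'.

Contributions: A=56, B=56, C=56, D=56, E=23, F=56
Pot levels (distinct totals of non-folded players): 23, 56
Layer 1-23: 23 each from A, B, C, D, E, F = 23*6 = 138 chips; eligible A, B, C, D, E, F
Layer 24-56: 33 each from A, B, C, D, F = 33*5 = 165 chips; eligible A, B, C, D, F

Pot 1: 138 chips, eligible: A, B, C, D, E, F
Pot 2: 165 chips, eligible: A, B, C, D, F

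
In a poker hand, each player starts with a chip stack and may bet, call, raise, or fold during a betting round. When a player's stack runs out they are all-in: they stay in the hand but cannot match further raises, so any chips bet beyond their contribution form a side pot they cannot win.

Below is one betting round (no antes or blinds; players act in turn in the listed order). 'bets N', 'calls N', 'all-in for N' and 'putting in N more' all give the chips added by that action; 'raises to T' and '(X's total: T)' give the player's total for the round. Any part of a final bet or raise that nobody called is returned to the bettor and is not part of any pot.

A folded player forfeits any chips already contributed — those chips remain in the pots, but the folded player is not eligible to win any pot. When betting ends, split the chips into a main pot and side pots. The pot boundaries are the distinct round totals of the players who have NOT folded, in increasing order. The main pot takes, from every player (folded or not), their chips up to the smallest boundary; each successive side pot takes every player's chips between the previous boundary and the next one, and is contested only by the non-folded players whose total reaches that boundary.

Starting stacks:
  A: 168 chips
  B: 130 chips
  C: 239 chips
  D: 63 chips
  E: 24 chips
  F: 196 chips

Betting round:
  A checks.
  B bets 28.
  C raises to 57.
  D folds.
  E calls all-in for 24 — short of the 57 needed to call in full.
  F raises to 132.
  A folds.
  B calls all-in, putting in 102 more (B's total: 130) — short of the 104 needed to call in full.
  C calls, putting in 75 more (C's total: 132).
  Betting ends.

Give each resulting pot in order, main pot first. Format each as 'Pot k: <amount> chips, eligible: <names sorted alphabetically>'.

Contributions: B=130, C=132, E=24, F=132
Folded: A, D
Pot levels (distinct totals of non-folded players): 24, 130, 132
Layer 1-24: 24 each from B, C, E, F = 24*4 = 96 chips; eligible B, C, E, F
Layer 25-130: 106 each from B, C, F = 106*3 = 318 chips; eligible B, C, F
Layer 131-132: 2 each from C, F = 2*2 = 4 chips; eligible C, F

Pot 1: 96 chips, eligible: B, C, E, F
Pot 2: 318 chips, eligible: B, C, F
Pot 3: 4 chips, eligible: C, F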